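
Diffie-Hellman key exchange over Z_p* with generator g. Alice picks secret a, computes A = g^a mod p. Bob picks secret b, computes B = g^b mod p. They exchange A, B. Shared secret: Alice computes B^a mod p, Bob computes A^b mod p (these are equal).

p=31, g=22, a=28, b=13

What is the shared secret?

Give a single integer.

A = 22^28 mod 31  (bits of 28 = 11100)
  bit 0 = 1: r = r^2 * 22 mod 31 = 1^2 * 22 = 1*22 = 22
  bit 1 = 1: r = r^2 * 22 mod 31 = 22^2 * 22 = 19*22 = 15
  bit 2 = 1: r = r^2 * 22 mod 31 = 15^2 * 22 = 8*22 = 21
  bit 3 = 0: r = r^2 mod 31 = 21^2 = 7
  bit 4 = 0: r = r^2 mod 31 = 7^2 = 18
  -> A = 18
B = 22^13 mod 31  (bits of 13 = 1101)
  bit 0 = 1: r = r^2 * 22 mod 31 = 1^2 * 22 = 1*22 = 22
  bit 1 = 1: r = r^2 * 22 mod 31 = 22^2 * 22 = 19*22 = 15
  bit 2 = 0: r = r^2 mod 31 = 15^2 = 8
  bit 3 = 1: r = r^2 * 22 mod 31 = 8^2 * 22 = 2*22 = 13
  -> B = 13
s = B^a = 13^28 mod 31  (bits of 28 = 11100)
  bit 0 = 1: r = r^2 * 13 mod 31 = 1^2 * 13 = 1*13 = 13
  bit 1 = 1: r = r^2 * 13 mod 31 = 13^2 * 13 = 14*13 = 27
  bit 2 = 1: r = r^2 * 13 mod 31 = 27^2 * 13 = 16*13 = 22
  bit 3 = 0: r = r^2 mod 31 = 22^2 = 19
  bit 4 = 0: r = r^2 mod 31 = 19^2 = 20
  -> s = B^a = 20

Answer: 20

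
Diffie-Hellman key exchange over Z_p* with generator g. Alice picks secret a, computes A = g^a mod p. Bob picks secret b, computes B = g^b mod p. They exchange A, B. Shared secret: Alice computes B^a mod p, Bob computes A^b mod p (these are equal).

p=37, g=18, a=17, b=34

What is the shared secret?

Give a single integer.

A = 18^17 mod 37  (bits of 17 = 10001)
  bit 0 = 1: r = r^2 * 18 mod 37 = 1^2 * 18 = 1*18 = 18
  bit 1 = 0: r = r^2 mod 37 = 18^2 = 28
  bit 2 = 0: r = r^2 mod 37 = 28^2 = 7
  bit 3 = 0: r = r^2 mod 37 = 7^2 = 12
  bit 4 = 1: r = r^2 * 18 mod 37 = 12^2 * 18 = 33*18 = 2
  -> A = 2
B = 18^34 mod 37  (bits of 34 = 100010)
  bit 0 = 1: r = r^2 * 18 mod 37 = 1^2 * 18 = 1*18 = 18
  bit 1 = 0: r = r^2 mod 37 = 18^2 = 28
  bit 2 = 0: r = r^2 mod 37 = 28^2 = 7
  bit 3 = 0: r = r^2 mod 37 = 7^2 = 12
  bit 4 = 1: r = r^2 * 18 mod 37 = 12^2 * 18 = 33*18 = 2
  bit 5 = 0: r = r^2 mod 37 = 2^2 = 4
  -> B = 4
s = B^a = 4^17 mod 37  (bits of 17 = 10001)
  bit 0 = 1: r = r^2 * 4 mod 37 = 1^2 * 4 = 1*4 = 4
  bit 1 = 0: r = r^2 mod 37 = 4^2 = 16
  bit 2 = 0: r = r^2 mod 37 = 16^2 = 34
  bit 3 = 0: r = r^2 mod 37 = 34^2 = 9
  bit 4 = 1: r = r^2 * 4 mod 37 = 9^2 * 4 = 7*4 = 28
  -> s = B^a = 28

Answer: 28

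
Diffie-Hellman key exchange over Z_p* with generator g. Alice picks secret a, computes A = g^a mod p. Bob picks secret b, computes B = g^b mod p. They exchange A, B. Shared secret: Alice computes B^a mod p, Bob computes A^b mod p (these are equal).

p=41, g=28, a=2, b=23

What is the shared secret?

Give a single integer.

A = 28^2 mod 41  (bits of 2 = 10)
  bit 0 = 1: r = r^2 * 28 mod 41 = 1^2 * 28 = 1*28 = 28
  bit 1 = 0: r = r^2 mod 41 = 28^2 = 5
  -> A = 5
B = 28^23 mod 41  (bits of 23 = 10111)
  bit 0 = 1: r = r^2 * 28 mod 41 = 1^2 * 28 = 1*28 = 28
  bit 1 = 0: r = r^2 mod 41 = 28^2 = 5
  bit 2 = 1: r = r^2 * 28 mod 41 = 5^2 * 28 = 25*28 = 3
  bit 3 = 1: r = r^2 * 28 mod 41 = 3^2 * 28 = 9*28 = 6
  bit 4 = 1: r = r^2 * 28 mod 41 = 6^2 * 28 = 36*28 = 24
  -> B = 24
s = B^a = 24^2 mod 41  (bits of 2 = 10)
  bit 0 = 1: r = r^2 * 24 mod 41 = 1^2 * 24 = 1*24 = 24
  bit 1 = 0: r = r^2 mod 41 = 24^2 = 2
  -> s = B^a = 2

Answer: 2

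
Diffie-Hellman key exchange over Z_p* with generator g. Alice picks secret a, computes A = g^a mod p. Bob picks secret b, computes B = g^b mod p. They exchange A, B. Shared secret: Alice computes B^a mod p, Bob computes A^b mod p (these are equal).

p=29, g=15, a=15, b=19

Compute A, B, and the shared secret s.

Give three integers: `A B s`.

Answer: 14 19 10

Derivation:
A = 15^15 mod 29  (bits of 15 = 1111)
  bit 0 = 1: r = r^2 * 15 mod 29 = 1^2 * 15 = 1*15 = 15
  bit 1 = 1: r = r^2 * 15 mod 29 = 15^2 * 15 = 22*15 = 11
  bit 2 = 1: r = r^2 * 15 mod 29 = 11^2 * 15 = 5*15 = 17
  bit 3 = 1: r = r^2 * 15 mod 29 = 17^2 * 15 = 28*15 = 14
  -> A = 14
B = 15^19 mod 29  (bits of 19 = 10011)
  bit 0 = 1: r = r^2 * 15 mod 29 = 1^2 * 15 = 1*15 = 15
  bit 1 = 0: r = r^2 mod 29 = 15^2 = 22
  bit 2 = 0: r = r^2 mod 29 = 22^2 = 20
  bit 3 = 1: r = r^2 * 15 mod 29 = 20^2 * 15 = 23*15 = 26
  bit 4 = 1: r = r^2 * 15 mod 29 = 26^2 * 15 = 9*15 = 19
  -> B = 19
s = B^a = 19^15 mod 29  (bits of 15 = 1111)
  bit 0 = 1: r = r^2 * 19 mod 29 = 1^2 * 19 = 1*19 = 19
  bit 1 = 1: r = r^2 * 19 mod 29 = 19^2 * 19 = 13*19 = 15
  bit 2 = 1: r = r^2 * 19 mod 29 = 15^2 * 19 = 22*19 = 12
  bit 3 = 1: r = r^2 * 19 mod 29 = 12^2 * 19 = 28*19 = 10
  -> s = B^a = 10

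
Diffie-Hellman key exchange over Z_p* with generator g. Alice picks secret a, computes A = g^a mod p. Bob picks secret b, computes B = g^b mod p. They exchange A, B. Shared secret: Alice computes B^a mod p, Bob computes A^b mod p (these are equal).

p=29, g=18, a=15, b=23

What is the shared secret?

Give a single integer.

A = 18^15 mod 29  (bits of 15 = 1111)
  bit 0 = 1: r = r^2 * 18 mod 29 = 1^2 * 18 = 1*18 = 18
  bit 1 = 1: r = r^2 * 18 mod 29 = 18^2 * 18 = 5*18 = 3
  bit 2 = 1: r = r^2 * 18 mod 29 = 3^2 * 18 = 9*18 = 17
  bit 3 = 1: r = r^2 * 18 mod 29 = 17^2 * 18 = 28*18 = 11
  -> A = 11
B = 18^23 mod 29  (bits of 23 = 10111)
  bit 0 = 1: r = r^2 * 18 mod 29 = 1^2 * 18 = 1*18 = 18
  bit 1 = 0: r = r^2 mod 29 = 18^2 = 5
  bit 2 = 1: r = r^2 * 18 mod 29 = 5^2 * 18 = 25*18 = 15
  bit 3 = 1: r = r^2 * 18 mod 29 = 15^2 * 18 = 22*18 = 19
  bit 4 = 1: r = r^2 * 18 mod 29 = 19^2 * 18 = 13*18 = 2
  -> B = 2
s = B^a = 2^15 mod 29  (bits of 15 = 1111)
  bit 0 = 1: r = r^2 * 2 mod 29 = 1^2 * 2 = 1*2 = 2
  bit 1 = 1: r = r^2 * 2 mod 29 = 2^2 * 2 = 4*2 = 8
  bit 2 = 1: r = r^2 * 2 mod 29 = 8^2 * 2 = 6*2 = 12
  bit 3 = 1: r = r^2 * 2 mod 29 = 12^2 * 2 = 28*2 = 27
  -> s = B^a = 27

Answer: 27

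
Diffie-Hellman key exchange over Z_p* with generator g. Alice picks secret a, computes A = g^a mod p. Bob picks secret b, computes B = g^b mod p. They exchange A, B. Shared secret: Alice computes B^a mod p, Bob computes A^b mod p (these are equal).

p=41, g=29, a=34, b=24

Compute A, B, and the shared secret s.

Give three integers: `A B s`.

Answer: 8 10 37

Derivation:
A = 29^34 mod 41  (bits of 34 = 100010)
  bit 0 = 1: r = r^2 * 29 mod 41 = 1^2 * 29 = 1*29 = 29
  bit 1 = 0: r = r^2 mod 41 = 29^2 = 21
  bit 2 = 0: r = r^2 mod 41 = 21^2 = 31
  bit 3 = 0: r = r^2 mod 41 = 31^2 = 18
  bit 4 = 1: r = r^2 * 29 mod 41 = 18^2 * 29 = 37*29 = 7
  bit 5 = 0: r = r^2 mod 41 = 7^2 = 8
  -> A = 8
B = 29^24 mod 41  (bits of 24 = 11000)
  bit 0 = 1: r = r^2 * 29 mod 41 = 1^2 * 29 = 1*29 = 29
  bit 1 = 1: r = r^2 * 29 mod 41 = 29^2 * 29 = 21*29 = 35
  bit 2 = 0: r = r^2 mod 41 = 35^2 = 36
  bit 3 = 0: r = r^2 mod 41 = 36^2 = 25
  bit 4 = 0: r = r^2 mod 41 = 25^2 = 10
  -> B = 10
s = B^a = 10^34 mod 41  (bits of 34 = 100010)
  bit 0 = 1: r = r^2 * 10 mod 41 = 1^2 * 10 = 1*10 = 10
  bit 1 = 0: r = r^2 mod 41 = 10^2 = 18
  bit 2 = 0: r = r^2 mod 41 = 18^2 = 37
  bit 3 = 0: r = r^2 mod 41 = 37^2 = 16
  bit 4 = 1: r = r^2 * 10 mod 41 = 16^2 * 10 = 10*10 = 18
  bit 5 = 0: r = r^2 mod 41 = 18^2 = 37
  -> s = B^a = 37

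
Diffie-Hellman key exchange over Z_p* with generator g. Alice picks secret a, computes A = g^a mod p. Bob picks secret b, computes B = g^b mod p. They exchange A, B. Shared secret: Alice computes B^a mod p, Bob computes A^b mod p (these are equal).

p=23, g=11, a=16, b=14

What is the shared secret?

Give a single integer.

Answer: 13

Derivation:
A = 11^16 mod 23  (bits of 16 = 10000)
  bit 0 = 1: r = r^2 * 11 mod 23 = 1^2 * 11 = 1*11 = 11
  bit 1 = 0: r = r^2 mod 23 = 11^2 = 6
  bit 2 = 0: r = r^2 mod 23 = 6^2 = 13
  bit 3 = 0: r = r^2 mod 23 = 13^2 = 8
  bit 4 = 0: r = r^2 mod 23 = 8^2 = 18
  -> A = 18
B = 11^14 mod 23  (bits of 14 = 1110)
  bit 0 = 1: r = r^2 * 11 mod 23 = 1^2 * 11 = 1*11 = 11
  bit 1 = 1: r = r^2 * 11 mod 23 = 11^2 * 11 = 6*11 = 20
  bit 2 = 1: r = r^2 * 11 mod 23 = 20^2 * 11 = 9*11 = 7
  bit 3 = 0: r = r^2 mod 23 = 7^2 = 3
  -> B = 3
s = B^a = 3^16 mod 23  (bits of 16 = 10000)
  bit 0 = 1: r = r^2 * 3 mod 23 = 1^2 * 3 = 1*3 = 3
  bit 1 = 0: r = r^2 mod 23 = 3^2 = 9
  bit 2 = 0: r = r^2 mod 23 = 9^2 = 12
  bit 3 = 0: r = r^2 mod 23 = 12^2 = 6
  bit 4 = 0: r = r^2 mod 23 = 6^2 = 13
  -> s = B^a = 13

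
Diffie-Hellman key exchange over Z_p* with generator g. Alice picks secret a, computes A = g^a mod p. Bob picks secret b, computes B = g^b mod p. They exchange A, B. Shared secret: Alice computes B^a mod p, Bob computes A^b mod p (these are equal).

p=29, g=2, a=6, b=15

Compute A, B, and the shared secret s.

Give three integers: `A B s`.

Answer: 6 27 6

Derivation:
A = 2^6 mod 29  (bits of 6 = 110)
  bit 0 = 1: r = r^2 * 2 mod 29 = 1^2 * 2 = 1*2 = 2
  bit 1 = 1: r = r^2 * 2 mod 29 = 2^2 * 2 = 4*2 = 8
  bit 2 = 0: r = r^2 mod 29 = 8^2 = 6
  -> A = 6
B = 2^15 mod 29  (bits of 15 = 1111)
  bit 0 = 1: r = r^2 * 2 mod 29 = 1^2 * 2 = 1*2 = 2
  bit 1 = 1: r = r^2 * 2 mod 29 = 2^2 * 2 = 4*2 = 8
  bit 2 = 1: r = r^2 * 2 mod 29 = 8^2 * 2 = 6*2 = 12
  bit 3 = 1: r = r^2 * 2 mod 29 = 12^2 * 2 = 28*2 = 27
  -> B = 27
s = B^a = 27^6 mod 29  (bits of 6 = 110)
  bit 0 = 1: r = r^2 * 27 mod 29 = 1^2 * 27 = 1*27 = 27
  bit 1 = 1: r = r^2 * 27 mod 29 = 27^2 * 27 = 4*27 = 21
  bit 2 = 0: r = r^2 mod 29 = 21^2 = 6
  -> s = B^a = 6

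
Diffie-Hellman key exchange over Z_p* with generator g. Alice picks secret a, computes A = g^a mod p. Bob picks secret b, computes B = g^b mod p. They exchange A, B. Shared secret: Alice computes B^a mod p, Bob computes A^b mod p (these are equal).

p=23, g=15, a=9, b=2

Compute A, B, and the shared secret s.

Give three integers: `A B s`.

A = 15^9 mod 23  (bits of 9 = 1001)
  bit 0 = 1: r = r^2 * 15 mod 23 = 1^2 * 15 = 1*15 = 15
  bit 1 = 0: r = r^2 mod 23 = 15^2 = 18
  bit 2 = 0: r = r^2 mod 23 = 18^2 = 2
  bit 3 = 1: r = r^2 * 15 mod 23 = 2^2 * 15 = 4*15 = 14
  -> A = 14
B = 15^2 mod 23  (bits of 2 = 10)
  bit 0 = 1: r = r^2 * 15 mod 23 = 1^2 * 15 = 1*15 = 15
  bit 1 = 0: r = r^2 mod 23 = 15^2 = 18
  -> B = 18
s = B^a = 18^9 mod 23  (bits of 9 = 1001)
  bit 0 = 1: r = r^2 * 18 mod 23 = 1^2 * 18 = 1*18 = 18
  bit 1 = 0: r = r^2 mod 23 = 18^2 = 2
  bit 2 = 0: r = r^2 mod 23 = 2^2 = 4
  bit 3 = 1: r = r^2 * 18 mod 23 = 4^2 * 18 = 16*18 = 12
  -> s = B^a = 12

Answer: 14 18 12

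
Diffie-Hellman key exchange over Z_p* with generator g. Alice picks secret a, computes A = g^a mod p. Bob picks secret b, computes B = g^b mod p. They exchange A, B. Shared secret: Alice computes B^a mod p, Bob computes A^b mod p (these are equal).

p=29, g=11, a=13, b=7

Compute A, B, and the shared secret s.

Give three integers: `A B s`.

Answer: 21 12 12

Derivation:
A = 11^13 mod 29  (bits of 13 = 1101)
  bit 0 = 1: r = r^2 * 11 mod 29 = 1^2 * 11 = 1*11 = 11
  bit 1 = 1: r = r^2 * 11 mod 29 = 11^2 * 11 = 5*11 = 26
  bit 2 = 0: r = r^2 mod 29 = 26^2 = 9
  bit 3 = 1: r = r^2 * 11 mod 29 = 9^2 * 11 = 23*11 = 21
  -> A = 21
B = 11^7 mod 29  (bits of 7 = 111)
  bit 0 = 1: r = r^2 * 11 mod 29 = 1^2 * 11 = 1*11 = 11
  bit 1 = 1: r = r^2 * 11 mod 29 = 11^2 * 11 = 5*11 = 26
  bit 2 = 1: r = r^2 * 11 mod 29 = 26^2 * 11 = 9*11 = 12
  -> B = 12
s = B^a = 12^13 mod 29  (bits of 13 = 1101)
  bit 0 = 1: r = r^2 * 12 mod 29 = 1^2 * 12 = 1*12 = 12
  bit 1 = 1: r = r^2 * 12 mod 29 = 12^2 * 12 = 28*12 = 17
  bit 2 = 0: r = r^2 mod 29 = 17^2 = 28
  bit 3 = 1: r = r^2 * 12 mod 29 = 28^2 * 12 = 1*12 = 12
  -> s = B^a = 12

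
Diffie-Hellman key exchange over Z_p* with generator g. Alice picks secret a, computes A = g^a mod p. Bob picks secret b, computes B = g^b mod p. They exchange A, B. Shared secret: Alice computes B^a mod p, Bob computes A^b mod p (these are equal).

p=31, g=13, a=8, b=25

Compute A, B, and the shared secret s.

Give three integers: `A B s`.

Answer: 7 26 25

Derivation:
A = 13^8 mod 31  (bits of 8 = 1000)
  bit 0 = 1: r = r^2 * 13 mod 31 = 1^2 * 13 = 1*13 = 13
  bit 1 = 0: r = r^2 mod 31 = 13^2 = 14
  bit 2 = 0: r = r^2 mod 31 = 14^2 = 10
  bit 3 = 0: r = r^2 mod 31 = 10^2 = 7
  -> A = 7
B = 13^25 mod 31  (bits of 25 = 11001)
  bit 0 = 1: r = r^2 * 13 mod 31 = 1^2 * 13 = 1*13 = 13
  bit 1 = 1: r = r^2 * 13 mod 31 = 13^2 * 13 = 14*13 = 27
  bit 2 = 0: r = r^2 mod 31 = 27^2 = 16
  bit 3 = 0: r = r^2 mod 31 = 16^2 = 8
  bit 4 = 1: r = r^2 * 13 mod 31 = 8^2 * 13 = 2*13 = 26
  -> B = 26
s = B^a = 26^8 mod 31  (bits of 8 = 1000)
  bit 0 = 1: r = r^2 * 26 mod 31 = 1^2 * 26 = 1*26 = 26
  bit 1 = 0: r = r^2 mod 31 = 26^2 = 25
  bit 2 = 0: r = r^2 mod 31 = 25^2 = 5
  bit 3 = 0: r = r^2 mod 31 = 5^2 = 25
  -> s = B^a = 25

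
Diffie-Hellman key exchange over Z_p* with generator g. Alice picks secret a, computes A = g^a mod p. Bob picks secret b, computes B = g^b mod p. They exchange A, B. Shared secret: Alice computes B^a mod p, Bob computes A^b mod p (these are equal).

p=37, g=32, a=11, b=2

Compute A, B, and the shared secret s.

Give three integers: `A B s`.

A = 32^11 mod 37  (bits of 11 = 1011)
  bit 0 = 1: r = r^2 * 32 mod 37 = 1^2 * 32 = 1*32 = 32
  bit 1 = 0: r = r^2 mod 37 = 32^2 = 25
  bit 2 = 1: r = r^2 * 32 mod 37 = 25^2 * 32 = 33*32 = 20
  bit 3 = 1: r = r^2 * 32 mod 37 = 20^2 * 32 = 30*32 = 35
  -> A = 35
B = 32^2 mod 37  (bits of 2 = 10)
  bit 0 = 1: r = r^2 * 32 mod 37 = 1^2 * 32 = 1*32 = 32
  bit 1 = 0: r = r^2 mod 37 = 32^2 = 25
  -> B = 25
s = B^a = 25^11 mod 37  (bits of 11 = 1011)
  bit 0 = 1: r = r^2 * 25 mod 37 = 1^2 * 25 = 1*25 = 25
  bit 1 = 0: r = r^2 mod 37 = 25^2 = 33
  bit 2 = 1: r = r^2 * 25 mod 37 = 33^2 * 25 = 16*25 = 30
  bit 3 = 1: r = r^2 * 25 mod 37 = 30^2 * 25 = 12*25 = 4
  -> s = B^a = 4

Answer: 35 25 4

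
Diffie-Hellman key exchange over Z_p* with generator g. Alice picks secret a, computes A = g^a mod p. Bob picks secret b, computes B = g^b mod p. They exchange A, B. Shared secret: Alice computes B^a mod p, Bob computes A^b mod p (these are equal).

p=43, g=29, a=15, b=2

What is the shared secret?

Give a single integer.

A = 29^15 mod 43  (bits of 15 = 1111)
  bit 0 = 1: r = r^2 * 29 mod 43 = 1^2 * 29 = 1*29 = 29
  bit 1 = 1: r = r^2 * 29 mod 43 = 29^2 * 29 = 24*29 = 8
  bit 2 = 1: r = r^2 * 29 mod 43 = 8^2 * 29 = 21*29 = 7
  bit 3 = 1: r = r^2 * 29 mod 43 = 7^2 * 29 = 6*29 = 2
  -> A = 2
B = 29^2 mod 43  (bits of 2 = 10)
  bit 0 = 1: r = r^2 * 29 mod 43 = 1^2 * 29 = 1*29 = 29
  bit 1 = 0: r = r^2 mod 43 = 29^2 = 24
  -> B = 24
s = B^a = 24^15 mod 43  (bits of 15 = 1111)
  bit 0 = 1: r = r^2 * 24 mod 43 = 1^2 * 24 = 1*24 = 24
  bit 1 = 1: r = r^2 * 24 mod 43 = 24^2 * 24 = 17*24 = 21
  bit 2 = 1: r = r^2 * 24 mod 43 = 21^2 * 24 = 11*24 = 6
  bit 3 = 1: r = r^2 * 24 mod 43 = 6^2 * 24 = 36*24 = 4
  -> s = B^a = 4

Answer: 4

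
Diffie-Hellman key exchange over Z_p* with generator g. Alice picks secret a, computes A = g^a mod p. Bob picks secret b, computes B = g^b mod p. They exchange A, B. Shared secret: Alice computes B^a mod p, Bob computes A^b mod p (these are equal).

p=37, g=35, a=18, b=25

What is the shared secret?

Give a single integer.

Answer: 36

Derivation:
A = 35^18 mod 37  (bits of 18 = 10010)
  bit 0 = 1: r = r^2 * 35 mod 37 = 1^2 * 35 = 1*35 = 35
  bit 1 = 0: r = r^2 mod 37 = 35^2 = 4
  bit 2 = 0: r = r^2 mod 37 = 4^2 = 16
  bit 3 = 1: r = r^2 * 35 mod 37 = 16^2 * 35 = 34*35 = 6
  bit 4 = 0: r = r^2 mod 37 = 6^2 = 36
  -> A = 36
B = 35^25 mod 37  (bits of 25 = 11001)
  bit 0 = 1: r = r^2 * 35 mod 37 = 1^2 * 35 = 1*35 = 35
  bit 1 = 1: r = r^2 * 35 mod 37 = 35^2 * 35 = 4*35 = 29
  bit 2 = 0: r = r^2 mod 37 = 29^2 = 27
  bit 3 = 0: r = r^2 mod 37 = 27^2 = 26
  bit 4 = 1: r = r^2 * 35 mod 37 = 26^2 * 35 = 10*35 = 17
  -> B = 17
s = B^a = 17^18 mod 37  (bits of 18 = 10010)
  bit 0 = 1: r = r^2 * 17 mod 37 = 1^2 * 17 = 1*17 = 17
  bit 1 = 0: r = r^2 mod 37 = 17^2 = 30
  bit 2 = 0: r = r^2 mod 37 = 30^2 = 12
  bit 3 = 1: r = r^2 * 17 mod 37 = 12^2 * 17 = 33*17 = 6
  bit 4 = 0: r = r^2 mod 37 = 6^2 = 36
  -> s = B^a = 36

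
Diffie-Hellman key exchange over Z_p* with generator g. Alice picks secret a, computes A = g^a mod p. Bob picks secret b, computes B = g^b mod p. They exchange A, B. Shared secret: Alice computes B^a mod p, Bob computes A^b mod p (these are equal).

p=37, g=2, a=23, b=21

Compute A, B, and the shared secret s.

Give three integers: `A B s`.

A = 2^23 mod 37  (bits of 23 = 10111)
  bit 0 = 1: r = r^2 * 2 mod 37 = 1^2 * 2 = 1*2 = 2
  bit 1 = 0: r = r^2 mod 37 = 2^2 = 4
  bit 2 = 1: r = r^2 * 2 mod 37 = 4^2 * 2 = 16*2 = 32
  bit 3 = 1: r = r^2 * 2 mod 37 = 32^2 * 2 = 25*2 = 13
  bit 4 = 1: r = r^2 * 2 mod 37 = 13^2 * 2 = 21*2 = 5
  -> A = 5
B = 2^21 mod 37  (bits of 21 = 10101)
  bit 0 = 1: r = r^2 * 2 mod 37 = 1^2 * 2 = 1*2 = 2
  bit 1 = 0: r = r^2 mod 37 = 2^2 = 4
  bit 2 = 1: r = r^2 * 2 mod 37 = 4^2 * 2 = 16*2 = 32
  bit 3 = 0: r = r^2 mod 37 = 32^2 = 25
  bit 4 = 1: r = r^2 * 2 mod 37 = 25^2 * 2 = 33*2 = 29
  -> B = 29
s = B^a = 29^23 mod 37  (bits of 23 = 10111)
  bit 0 = 1: r = r^2 * 29 mod 37 = 1^2 * 29 = 1*29 = 29
  bit 1 = 0: r = r^2 mod 37 = 29^2 = 27
  bit 2 = 1: r = r^2 * 29 mod 37 = 27^2 * 29 = 26*29 = 14
  bit 3 = 1: r = r^2 * 29 mod 37 = 14^2 * 29 = 11*29 = 23
  bit 4 = 1: r = r^2 * 29 mod 37 = 23^2 * 29 = 11*29 = 23
  -> s = B^a = 23

Answer: 5 29 23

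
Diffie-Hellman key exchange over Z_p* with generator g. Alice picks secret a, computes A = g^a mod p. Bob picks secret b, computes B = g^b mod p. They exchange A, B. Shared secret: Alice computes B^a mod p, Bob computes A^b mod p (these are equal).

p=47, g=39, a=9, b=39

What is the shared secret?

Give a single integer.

Answer: 22

Derivation:
A = 39^9 mod 47  (bits of 9 = 1001)
  bit 0 = 1: r = r^2 * 39 mod 47 = 1^2 * 39 = 1*39 = 39
  bit 1 = 0: r = r^2 mod 47 = 39^2 = 17
  bit 2 = 0: r = r^2 mod 47 = 17^2 = 7
  bit 3 = 1: r = r^2 * 39 mod 47 = 7^2 * 39 = 2*39 = 31
  -> A = 31
B = 39^39 mod 47  (bits of 39 = 100111)
  bit 0 = 1: r = r^2 * 39 mod 47 = 1^2 * 39 = 1*39 = 39
  bit 1 = 0: r = r^2 mod 47 = 39^2 = 17
  bit 2 = 0: r = r^2 mod 47 = 17^2 = 7
  bit 3 = 1: r = r^2 * 39 mod 47 = 7^2 * 39 = 2*39 = 31
  bit 4 = 1: r = r^2 * 39 mod 47 = 31^2 * 39 = 21*39 = 20
  bit 5 = 1: r = r^2 * 39 mod 47 = 20^2 * 39 = 24*39 = 43
  -> B = 43
s = B^a = 43^9 mod 47  (bits of 9 = 1001)
  bit 0 = 1: r = r^2 * 43 mod 47 = 1^2 * 43 = 1*43 = 43
  bit 1 = 0: r = r^2 mod 47 = 43^2 = 16
  bit 2 = 0: r = r^2 mod 47 = 16^2 = 21
  bit 3 = 1: r = r^2 * 43 mod 47 = 21^2 * 43 = 18*43 = 22
  -> s = B^a = 22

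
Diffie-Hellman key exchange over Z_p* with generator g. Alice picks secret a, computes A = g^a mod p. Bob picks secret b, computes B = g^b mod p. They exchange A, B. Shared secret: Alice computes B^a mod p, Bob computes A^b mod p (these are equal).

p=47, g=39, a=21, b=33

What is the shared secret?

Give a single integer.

A = 39^21 mod 47  (bits of 21 = 10101)
  bit 0 = 1: r = r^2 * 39 mod 47 = 1^2 * 39 = 1*39 = 39
  bit 1 = 0: r = r^2 mod 47 = 39^2 = 17
  bit 2 = 1: r = r^2 * 39 mod 47 = 17^2 * 39 = 7*39 = 38
  bit 3 = 0: r = r^2 mod 47 = 38^2 = 34
  bit 4 = 1: r = r^2 * 39 mod 47 = 34^2 * 39 = 28*39 = 11
  -> A = 11
B = 39^33 mod 47  (bits of 33 = 100001)
  bit 0 = 1: r = r^2 * 39 mod 47 = 1^2 * 39 = 1*39 = 39
  bit 1 = 0: r = r^2 mod 47 = 39^2 = 17
  bit 2 = 0: r = r^2 mod 47 = 17^2 = 7
  bit 3 = 0: r = r^2 mod 47 = 7^2 = 2
  bit 4 = 0: r = r^2 mod 47 = 2^2 = 4
  bit 5 = 1: r = r^2 * 39 mod 47 = 4^2 * 39 = 16*39 = 13
  -> B = 13
s = B^a = 13^21 mod 47  (bits of 21 = 10101)
  bit 0 = 1: r = r^2 * 13 mod 47 = 1^2 * 13 = 1*13 = 13
  bit 1 = 0: r = r^2 mod 47 = 13^2 = 28
  bit 2 = 1: r = r^2 * 13 mod 47 = 28^2 * 13 = 32*13 = 40
  bit 3 = 0: r = r^2 mod 47 = 40^2 = 2
  bit 4 = 1: r = r^2 * 13 mod 47 = 2^2 * 13 = 4*13 = 5
  -> s = B^a = 5

Answer: 5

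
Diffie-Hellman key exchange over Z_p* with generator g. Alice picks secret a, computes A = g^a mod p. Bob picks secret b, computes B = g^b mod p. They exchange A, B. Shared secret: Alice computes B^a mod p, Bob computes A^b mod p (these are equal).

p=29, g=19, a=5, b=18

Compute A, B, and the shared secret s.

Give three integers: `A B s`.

Answer: 21 5 22

Derivation:
A = 19^5 mod 29  (bits of 5 = 101)
  bit 0 = 1: r = r^2 * 19 mod 29 = 1^2 * 19 = 1*19 = 19
  bit 1 = 0: r = r^2 mod 29 = 19^2 = 13
  bit 2 = 1: r = r^2 * 19 mod 29 = 13^2 * 19 = 24*19 = 21
  -> A = 21
B = 19^18 mod 29  (bits of 18 = 10010)
  bit 0 = 1: r = r^2 * 19 mod 29 = 1^2 * 19 = 1*19 = 19
  bit 1 = 0: r = r^2 mod 29 = 19^2 = 13
  bit 2 = 0: r = r^2 mod 29 = 13^2 = 24
  bit 3 = 1: r = r^2 * 19 mod 29 = 24^2 * 19 = 25*19 = 11
  bit 4 = 0: r = r^2 mod 29 = 11^2 = 5
  -> B = 5
s = B^a = 5^5 mod 29  (bits of 5 = 101)
  bit 0 = 1: r = r^2 * 5 mod 29 = 1^2 * 5 = 1*5 = 5
  bit 1 = 0: r = r^2 mod 29 = 5^2 = 25
  bit 2 = 1: r = r^2 * 5 mod 29 = 25^2 * 5 = 16*5 = 22
  -> s = B^a = 22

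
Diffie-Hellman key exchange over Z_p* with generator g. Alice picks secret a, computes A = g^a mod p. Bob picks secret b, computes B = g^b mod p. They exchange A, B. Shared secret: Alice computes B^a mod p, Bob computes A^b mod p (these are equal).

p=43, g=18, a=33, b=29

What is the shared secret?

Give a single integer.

Answer: 39

Derivation:
A = 18^33 mod 43  (bits of 33 = 100001)
  bit 0 = 1: r = r^2 * 18 mod 43 = 1^2 * 18 = 1*18 = 18
  bit 1 = 0: r = r^2 mod 43 = 18^2 = 23
  bit 2 = 0: r = r^2 mod 43 = 23^2 = 13
  bit 3 = 0: r = r^2 mod 43 = 13^2 = 40
  bit 4 = 0: r = r^2 mod 43 = 40^2 = 9
  bit 5 = 1: r = r^2 * 18 mod 43 = 9^2 * 18 = 38*18 = 39
  -> A = 39
B = 18^29 mod 43  (bits of 29 = 11101)
  bit 0 = 1: r = r^2 * 18 mod 43 = 1^2 * 18 = 1*18 = 18
  bit 1 = 1: r = r^2 * 18 mod 43 = 18^2 * 18 = 23*18 = 27
  bit 2 = 1: r = r^2 * 18 mod 43 = 27^2 * 18 = 41*18 = 7
  bit 3 = 0: r = r^2 mod 43 = 7^2 = 6
  bit 4 = 1: r = r^2 * 18 mod 43 = 6^2 * 18 = 36*18 = 3
  -> B = 3
s = B^a = 3^33 mod 43  (bits of 33 = 100001)
  bit 0 = 1: r = r^2 * 3 mod 43 = 1^2 * 3 = 1*3 = 3
  bit 1 = 0: r = r^2 mod 43 = 3^2 = 9
  bit 2 = 0: r = r^2 mod 43 = 9^2 = 38
  bit 3 = 0: r = r^2 mod 43 = 38^2 = 25
  bit 4 = 0: r = r^2 mod 43 = 25^2 = 23
  bit 5 = 1: r = r^2 * 3 mod 43 = 23^2 * 3 = 13*3 = 39
  -> s = B^a = 39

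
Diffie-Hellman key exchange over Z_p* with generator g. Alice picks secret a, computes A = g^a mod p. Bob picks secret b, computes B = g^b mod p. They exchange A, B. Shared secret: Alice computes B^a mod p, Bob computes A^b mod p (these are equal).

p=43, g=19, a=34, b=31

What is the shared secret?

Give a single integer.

Answer: 31

Derivation:
A = 19^34 mod 43  (bits of 34 = 100010)
  bit 0 = 1: r = r^2 * 19 mod 43 = 1^2 * 19 = 1*19 = 19
  bit 1 = 0: r = r^2 mod 43 = 19^2 = 17
  bit 2 = 0: r = r^2 mod 43 = 17^2 = 31
  bit 3 = 0: r = r^2 mod 43 = 31^2 = 15
  bit 4 = 1: r = r^2 * 19 mod 43 = 15^2 * 19 = 10*19 = 18
  bit 5 = 0: r = r^2 mod 43 = 18^2 = 23
  -> A = 23
B = 19^31 mod 43  (bits of 31 = 11111)
  bit 0 = 1: r = r^2 * 19 mod 43 = 1^2 * 19 = 1*19 = 19
  bit 1 = 1: r = r^2 * 19 mod 43 = 19^2 * 19 = 17*19 = 22
  bit 2 = 1: r = r^2 * 19 mod 43 = 22^2 * 19 = 11*19 = 37
  bit 3 = 1: r = r^2 * 19 mod 43 = 37^2 * 19 = 36*19 = 39
  bit 4 = 1: r = r^2 * 19 mod 43 = 39^2 * 19 = 16*19 = 3
  -> B = 3
s = B^a = 3^34 mod 43  (bits of 34 = 100010)
  bit 0 = 1: r = r^2 * 3 mod 43 = 1^2 * 3 = 1*3 = 3
  bit 1 = 0: r = r^2 mod 43 = 3^2 = 9
  bit 2 = 0: r = r^2 mod 43 = 9^2 = 38
  bit 3 = 0: r = r^2 mod 43 = 38^2 = 25
  bit 4 = 1: r = r^2 * 3 mod 43 = 25^2 * 3 = 23*3 = 26
  bit 5 = 0: r = r^2 mod 43 = 26^2 = 31
  -> s = B^a = 31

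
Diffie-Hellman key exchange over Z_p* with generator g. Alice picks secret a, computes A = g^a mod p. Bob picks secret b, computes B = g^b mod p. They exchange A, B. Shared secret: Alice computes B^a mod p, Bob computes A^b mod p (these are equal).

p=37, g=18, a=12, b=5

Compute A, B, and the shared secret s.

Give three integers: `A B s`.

A = 18^12 mod 37  (bits of 12 = 1100)
  bit 0 = 1: r = r^2 * 18 mod 37 = 1^2 * 18 = 1*18 = 18
  bit 1 = 1: r = r^2 * 18 mod 37 = 18^2 * 18 = 28*18 = 23
  bit 2 = 0: r = r^2 mod 37 = 23^2 = 11
  bit 3 = 0: r = r^2 mod 37 = 11^2 = 10
  -> A = 10
B = 18^5 mod 37  (bits of 5 = 101)
  bit 0 = 1: r = r^2 * 18 mod 37 = 1^2 * 18 = 1*18 = 18
  bit 1 = 0: r = r^2 mod 37 = 18^2 = 28
  bit 2 = 1: r = r^2 * 18 mod 37 = 28^2 * 18 = 7*18 = 15
  -> B = 15
s = B^a = 15^12 mod 37  (bits of 12 = 1100)
  bit 0 = 1: r = r^2 * 15 mod 37 = 1^2 * 15 = 1*15 = 15
  bit 1 = 1: r = r^2 * 15 mod 37 = 15^2 * 15 = 3*15 = 8
  bit 2 = 0: r = r^2 mod 37 = 8^2 = 27
  bit 3 = 0: r = r^2 mod 37 = 27^2 = 26
  -> s = B^a = 26

Answer: 10 15 26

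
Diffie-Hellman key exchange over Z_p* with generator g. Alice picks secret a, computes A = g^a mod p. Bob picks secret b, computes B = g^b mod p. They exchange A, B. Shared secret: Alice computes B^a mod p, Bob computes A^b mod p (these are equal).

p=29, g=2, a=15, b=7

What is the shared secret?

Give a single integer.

A = 2^15 mod 29  (bits of 15 = 1111)
  bit 0 = 1: r = r^2 * 2 mod 29 = 1^2 * 2 = 1*2 = 2
  bit 1 = 1: r = r^2 * 2 mod 29 = 2^2 * 2 = 4*2 = 8
  bit 2 = 1: r = r^2 * 2 mod 29 = 8^2 * 2 = 6*2 = 12
  bit 3 = 1: r = r^2 * 2 mod 29 = 12^2 * 2 = 28*2 = 27
  -> A = 27
B = 2^7 mod 29  (bits of 7 = 111)
  bit 0 = 1: r = r^2 * 2 mod 29 = 1^2 * 2 = 1*2 = 2
  bit 1 = 1: r = r^2 * 2 mod 29 = 2^2 * 2 = 4*2 = 8
  bit 2 = 1: r = r^2 * 2 mod 29 = 8^2 * 2 = 6*2 = 12
  -> B = 12
s = B^a = 12^15 mod 29  (bits of 15 = 1111)
  bit 0 = 1: r = r^2 * 12 mod 29 = 1^2 * 12 = 1*12 = 12
  bit 1 = 1: r = r^2 * 12 mod 29 = 12^2 * 12 = 28*12 = 17
  bit 2 = 1: r = r^2 * 12 mod 29 = 17^2 * 12 = 28*12 = 17
  bit 3 = 1: r = r^2 * 12 mod 29 = 17^2 * 12 = 28*12 = 17
  -> s = B^a = 17

Answer: 17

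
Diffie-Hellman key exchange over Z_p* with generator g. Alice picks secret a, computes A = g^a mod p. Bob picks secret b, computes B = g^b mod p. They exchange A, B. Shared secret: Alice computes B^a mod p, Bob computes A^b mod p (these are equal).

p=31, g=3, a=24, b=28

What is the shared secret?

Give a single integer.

A = 3^24 mod 31  (bits of 24 = 11000)
  bit 0 = 1: r = r^2 * 3 mod 31 = 1^2 * 3 = 1*3 = 3
  bit 1 = 1: r = r^2 * 3 mod 31 = 3^2 * 3 = 9*3 = 27
  bit 2 = 0: r = r^2 mod 31 = 27^2 = 16
  bit 3 = 0: r = r^2 mod 31 = 16^2 = 8
  bit 4 = 0: r = r^2 mod 31 = 8^2 = 2
  -> A = 2
B = 3^28 mod 31  (bits of 28 = 11100)
  bit 0 = 1: r = r^2 * 3 mod 31 = 1^2 * 3 = 1*3 = 3
  bit 1 = 1: r = r^2 * 3 mod 31 = 3^2 * 3 = 9*3 = 27
  bit 2 = 1: r = r^2 * 3 mod 31 = 27^2 * 3 = 16*3 = 17
  bit 3 = 0: r = r^2 mod 31 = 17^2 = 10
  bit 4 = 0: r = r^2 mod 31 = 10^2 = 7
  -> B = 7
s = B^a = 7^24 mod 31  (bits of 24 = 11000)
  bit 0 = 1: r = r^2 * 7 mod 31 = 1^2 * 7 = 1*7 = 7
  bit 1 = 1: r = r^2 * 7 mod 31 = 7^2 * 7 = 18*7 = 2
  bit 2 = 0: r = r^2 mod 31 = 2^2 = 4
  bit 3 = 0: r = r^2 mod 31 = 4^2 = 16
  bit 4 = 0: r = r^2 mod 31 = 16^2 = 8
  -> s = B^a = 8

Answer: 8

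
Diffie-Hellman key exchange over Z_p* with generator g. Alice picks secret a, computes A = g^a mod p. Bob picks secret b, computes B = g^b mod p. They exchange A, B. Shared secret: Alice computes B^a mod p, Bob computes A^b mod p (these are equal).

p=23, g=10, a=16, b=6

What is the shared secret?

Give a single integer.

A = 10^16 mod 23  (bits of 16 = 10000)
  bit 0 = 1: r = r^2 * 10 mod 23 = 1^2 * 10 = 1*10 = 10
  bit 1 = 0: r = r^2 mod 23 = 10^2 = 8
  bit 2 = 0: r = r^2 mod 23 = 8^2 = 18
  bit 3 = 0: r = r^2 mod 23 = 18^2 = 2
  bit 4 = 0: r = r^2 mod 23 = 2^2 = 4
  -> A = 4
B = 10^6 mod 23  (bits of 6 = 110)
  bit 0 = 1: r = r^2 * 10 mod 23 = 1^2 * 10 = 1*10 = 10
  bit 1 = 1: r = r^2 * 10 mod 23 = 10^2 * 10 = 8*10 = 11
  bit 2 = 0: r = r^2 mod 23 = 11^2 = 6
  -> B = 6
s = B^a = 6^16 mod 23  (bits of 16 = 10000)
  bit 0 = 1: r = r^2 * 6 mod 23 = 1^2 * 6 = 1*6 = 6
  bit 1 = 0: r = r^2 mod 23 = 6^2 = 13
  bit 2 = 0: r = r^2 mod 23 = 13^2 = 8
  bit 3 = 0: r = r^2 mod 23 = 8^2 = 18
  bit 4 = 0: r = r^2 mod 23 = 18^2 = 2
  -> s = B^a = 2

Answer: 2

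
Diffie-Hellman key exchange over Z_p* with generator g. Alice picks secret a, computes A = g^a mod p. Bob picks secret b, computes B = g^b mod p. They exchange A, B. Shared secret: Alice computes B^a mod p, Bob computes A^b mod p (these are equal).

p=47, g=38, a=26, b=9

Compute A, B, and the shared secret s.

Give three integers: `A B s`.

Answer: 24 41 28

Derivation:
A = 38^26 mod 47  (bits of 26 = 11010)
  bit 0 = 1: r = r^2 * 38 mod 47 = 1^2 * 38 = 1*38 = 38
  bit 1 = 1: r = r^2 * 38 mod 47 = 38^2 * 38 = 34*38 = 23
  bit 2 = 0: r = r^2 mod 47 = 23^2 = 12
  bit 3 = 1: r = r^2 * 38 mod 47 = 12^2 * 38 = 3*38 = 20
  bit 4 = 0: r = r^2 mod 47 = 20^2 = 24
  -> A = 24
B = 38^9 mod 47  (bits of 9 = 1001)
  bit 0 = 1: r = r^2 * 38 mod 47 = 1^2 * 38 = 1*38 = 38
  bit 1 = 0: r = r^2 mod 47 = 38^2 = 34
  bit 2 = 0: r = r^2 mod 47 = 34^2 = 28
  bit 3 = 1: r = r^2 * 38 mod 47 = 28^2 * 38 = 32*38 = 41
  -> B = 41
s = B^a = 41^26 mod 47  (bits of 26 = 11010)
  bit 0 = 1: r = r^2 * 41 mod 47 = 1^2 * 41 = 1*41 = 41
  bit 1 = 1: r = r^2 * 41 mod 47 = 41^2 * 41 = 36*41 = 19
  bit 2 = 0: r = r^2 mod 47 = 19^2 = 32
  bit 3 = 1: r = r^2 * 41 mod 47 = 32^2 * 41 = 37*41 = 13
  bit 4 = 0: r = r^2 mod 47 = 13^2 = 28
  -> s = B^a = 28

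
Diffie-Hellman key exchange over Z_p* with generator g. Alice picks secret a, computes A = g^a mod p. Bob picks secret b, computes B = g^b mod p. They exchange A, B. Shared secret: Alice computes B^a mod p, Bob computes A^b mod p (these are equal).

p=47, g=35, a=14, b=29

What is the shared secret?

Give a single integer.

Answer: 18

Derivation:
A = 35^14 mod 47  (bits of 14 = 1110)
  bit 0 = 1: r = r^2 * 35 mod 47 = 1^2 * 35 = 1*35 = 35
  bit 1 = 1: r = r^2 * 35 mod 47 = 35^2 * 35 = 3*35 = 11
  bit 2 = 1: r = r^2 * 35 mod 47 = 11^2 * 35 = 27*35 = 5
  bit 3 = 0: r = r^2 mod 47 = 5^2 = 25
  -> A = 25
B = 35^29 mod 47  (bits of 29 = 11101)
  bit 0 = 1: r = r^2 * 35 mod 47 = 1^2 * 35 = 1*35 = 35
  bit 1 = 1: r = r^2 * 35 mod 47 = 35^2 * 35 = 3*35 = 11
  bit 2 = 1: r = r^2 * 35 mod 47 = 11^2 * 35 = 27*35 = 5
  bit 3 = 0: r = r^2 mod 47 = 5^2 = 25
  bit 4 = 1: r = r^2 * 35 mod 47 = 25^2 * 35 = 14*35 = 20
  -> B = 20
s = B^a = 20^14 mod 47  (bits of 14 = 1110)
  bit 0 = 1: r = r^2 * 20 mod 47 = 1^2 * 20 = 1*20 = 20
  bit 1 = 1: r = r^2 * 20 mod 47 = 20^2 * 20 = 24*20 = 10
  bit 2 = 1: r = r^2 * 20 mod 47 = 10^2 * 20 = 6*20 = 26
  bit 3 = 0: r = r^2 mod 47 = 26^2 = 18
  -> s = B^a = 18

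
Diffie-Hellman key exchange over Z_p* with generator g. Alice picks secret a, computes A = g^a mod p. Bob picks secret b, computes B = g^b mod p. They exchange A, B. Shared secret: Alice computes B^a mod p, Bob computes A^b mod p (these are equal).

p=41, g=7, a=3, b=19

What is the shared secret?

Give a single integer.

Answer: 30

Derivation:
A = 7^3 mod 41  (bits of 3 = 11)
  bit 0 = 1: r = r^2 * 7 mod 41 = 1^2 * 7 = 1*7 = 7
  bit 1 = 1: r = r^2 * 7 mod 41 = 7^2 * 7 = 8*7 = 15
  -> A = 15
B = 7^19 mod 41  (bits of 19 = 10011)
  bit 0 = 1: r = r^2 * 7 mod 41 = 1^2 * 7 = 1*7 = 7
  bit 1 = 0: r = r^2 mod 41 = 7^2 = 8
  bit 2 = 0: r = r^2 mod 41 = 8^2 = 23
  bit 3 = 1: r = r^2 * 7 mod 41 = 23^2 * 7 = 37*7 = 13
  bit 4 = 1: r = r^2 * 7 mod 41 = 13^2 * 7 = 5*7 = 35
  -> B = 35
s = B^a = 35^3 mod 41  (bits of 3 = 11)
  bit 0 = 1: r = r^2 * 35 mod 41 = 1^2 * 35 = 1*35 = 35
  bit 1 = 1: r = r^2 * 35 mod 41 = 35^2 * 35 = 36*35 = 30
  -> s = B^a = 30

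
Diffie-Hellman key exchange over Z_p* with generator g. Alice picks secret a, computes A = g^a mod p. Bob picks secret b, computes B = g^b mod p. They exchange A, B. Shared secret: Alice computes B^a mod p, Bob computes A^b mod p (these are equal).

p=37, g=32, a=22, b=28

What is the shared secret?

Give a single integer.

Answer: 33

Derivation:
A = 32^22 mod 37  (bits of 22 = 10110)
  bit 0 = 1: r = r^2 * 32 mod 37 = 1^2 * 32 = 1*32 = 32
  bit 1 = 0: r = r^2 mod 37 = 32^2 = 25
  bit 2 = 1: r = r^2 * 32 mod 37 = 25^2 * 32 = 33*32 = 20
  bit 3 = 1: r = r^2 * 32 mod 37 = 20^2 * 32 = 30*32 = 35
  bit 4 = 0: r = r^2 mod 37 = 35^2 = 4
  -> A = 4
B = 32^28 mod 37  (bits of 28 = 11100)
  bit 0 = 1: r = r^2 * 32 mod 37 = 1^2 * 32 = 1*32 = 32
  bit 1 = 1: r = r^2 * 32 mod 37 = 32^2 * 32 = 25*32 = 23
  bit 2 = 1: r = r^2 * 32 mod 37 = 23^2 * 32 = 11*32 = 19
  bit 3 = 0: r = r^2 mod 37 = 19^2 = 28
  bit 4 = 0: r = r^2 mod 37 = 28^2 = 7
  -> B = 7
s = B^a = 7^22 mod 37  (bits of 22 = 10110)
  bit 0 = 1: r = r^2 * 7 mod 37 = 1^2 * 7 = 1*7 = 7
  bit 1 = 0: r = r^2 mod 37 = 7^2 = 12
  bit 2 = 1: r = r^2 * 7 mod 37 = 12^2 * 7 = 33*7 = 9
  bit 3 = 1: r = r^2 * 7 mod 37 = 9^2 * 7 = 7*7 = 12
  bit 4 = 0: r = r^2 mod 37 = 12^2 = 33
  -> s = B^a = 33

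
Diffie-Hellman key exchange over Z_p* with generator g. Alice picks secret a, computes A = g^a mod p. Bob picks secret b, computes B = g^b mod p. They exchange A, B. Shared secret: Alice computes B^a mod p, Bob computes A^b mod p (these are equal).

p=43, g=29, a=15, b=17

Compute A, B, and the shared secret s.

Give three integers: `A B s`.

Answer: 2 5 8

Derivation:
A = 29^15 mod 43  (bits of 15 = 1111)
  bit 0 = 1: r = r^2 * 29 mod 43 = 1^2 * 29 = 1*29 = 29
  bit 1 = 1: r = r^2 * 29 mod 43 = 29^2 * 29 = 24*29 = 8
  bit 2 = 1: r = r^2 * 29 mod 43 = 8^2 * 29 = 21*29 = 7
  bit 3 = 1: r = r^2 * 29 mod 43 = 7^2 * 29 = 6*29 = 2
  -> A = 2
B = 29^17 mod 43  (bits of 17 = 10001)
  bit 0 = 1: r = r^2 * 29 mod 43 = 1^2 * 29 = 1*29 = 29
  bit 1 = 0: r = r^2 mod 43 = 29^2 = 24
  bit 2 = 0: r = r^2 mod 43 = 24^2 = 17
  bit 3 = 0: r = r^2 mod 43 = 17^2 = 31
  bit 4 = 1: r = r^2 * 29 mod 43 = 31^2 * 29 = 15*29 = 5
  -> B = 5
s = B^a = 5^15 mod 43  (bits of 15 = 1111)
  bit 0 = 1: r = r^2 * 5 mod 43 = 1^2 * 5 = 1*5 = 5
  bit 1 = 1: r = r^2 * 5 mod 43 = 5^2 * 5 = 25*5 = 39
  bit 2 = 1: r = r^2 * 5 mod 43 = 39^2 * 5 = 16*5 = 37
  bit 3 = 1: r = r^2 * 5 mod 43 = 37^2 * 5 = 36*5 = 8
  -> s = B^a = 8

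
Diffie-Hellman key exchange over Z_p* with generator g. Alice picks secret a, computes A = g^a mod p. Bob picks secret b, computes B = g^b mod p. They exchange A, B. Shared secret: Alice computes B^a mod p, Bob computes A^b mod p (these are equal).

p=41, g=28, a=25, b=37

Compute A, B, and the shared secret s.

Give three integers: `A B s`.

Answer: 38 29 3

Derivation:
A = 28^25 mod 41  (bits of 25 = 11001)
  bit 0 = 1: r = r^2 * 28 mod 41 = 1^2 * 28 = 1*28 = 28
  bit 1 = 1: r = r^2 * 28 mod 41 = 28^2 * 28 = 5*28 = 17
  bit 2 = 0: r = r^2 mod 41 = 17^2 = 2
  bit 3 = 0: r = r^2 mod 41 = 2^2 = 4
  bit 4 = 1: r = r^2 * 28 mod 41 = 4^2 * 28 = 16*28 = 38
  -> A = 38
B = 28^37 mod 41  (bits of 37 = 100101)
  bit 0 = 1: r = r^2 * 28 mod 41 = 1^2 * 28 = 1*28 = 28
  bit 1 = 0: r = r^2 mod 41 = 28^2 = 5
  bit 2 = 0: r = r^2 mod 41 = 5^2 = 25
  bit 3 = 1: r = r^2 * 28 mod 41 = 25^2 * 28 = 10*28 = 34
  bit 4 = 0: r = r^2 mod 41 = 34^2 = 8
  bit 5 = 1: r = r^2 * 28 mod 41 = 8^2 * 28 = 23*28 = 29
  -> B = 29
s = B^a = 29^25 mod 41  (bits of 25 = 11001)
  bit 0 = 1: r = r^2 * 29 mod 41 = 1^2 * 29 = 1*29 = 29
  bit 1 = 1: r = r^2 * 29 mod 41 = 29^2 * 29 = 21*29 = 35
  bit 2 = 0: r = r^2 mod 41 = 35^2 = 36
  bit 3 = 0: r = r^2 mod 41 = 36^2 = 25
  bit 4 = 1: r = r^2 * 29 mod 41 = 25^2 * 29 = 10*29 = 3
  -> s = B^a = 3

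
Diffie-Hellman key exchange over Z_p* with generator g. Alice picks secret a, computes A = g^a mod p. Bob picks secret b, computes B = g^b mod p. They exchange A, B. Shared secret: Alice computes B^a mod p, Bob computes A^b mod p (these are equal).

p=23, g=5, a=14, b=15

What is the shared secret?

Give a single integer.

Answer: 18

Derivation:
A = 5^14 mod 23  (bits of 14 = 1110)
  bit 0 = 1: r = r^2 * 5 mod 23 = 1^2 * 5 = 1*5 = 5
  bit 1 = 1: r = r^2 * 5 mod 23 = 5^2 * 5 = 2*5 = 10
  bit 2 = 1: r = r^2 * 5 mod 23 = 10^2 * 5 = 8*5 = 17
  bit 3 = 0: r = r^2 mod 23 = 17^2 = 13
  -> A = 13
B = 5^15 mod 23  (bits of 15 = 1111)
  bit 0 = 1: r = r^2 * 5 mod 23 = 1^2 * 5 = 1*5 = 5
  bit 1 = 1: r = r^2 * 5 mod 23 = 5^2 * 5 = 2*5 = 10
  bit 2 = 1: r = r^2 * 5 mod 23 = 10^2 * 5 = 8*5 = 17
  bit 3 = 1: r = r^2 * 5 mod 23 = 17^2 * 5 = 13*5 = 19
  -> B = 19
s = B^a = 19^14 mod 23  (bits of 14 = 1110)
  bit 0 = 1: r = r^2 * 19 mod 23 = 1^2 * 19 = 1*19 = 19
  bit 1 = 1: r = r^2 * 19 mod 23 = 19^2 * 19 = 16*19 = 5
  bit 2 = 1: r = r^2 * 19 mod 23 = 5^2 * 19 = 2*19 = 15
  bit 3 = 0: r = r^2 mod 23 = 15^2 = 18
  -> s = B^a = 18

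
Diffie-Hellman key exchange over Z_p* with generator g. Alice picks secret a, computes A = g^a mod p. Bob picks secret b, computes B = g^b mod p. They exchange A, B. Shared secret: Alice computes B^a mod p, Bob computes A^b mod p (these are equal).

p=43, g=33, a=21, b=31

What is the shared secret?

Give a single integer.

Answer: 42

Derivation:
A = 33^21 mod 43  (bits of 21 = 10101)
  bit 0 = 1: r = r^2 * 33 mod 43 = 1^2 * 33 = 1*33 = 33
  bit 1 = 0: r = r^2 mod 43 = 33^2 = 14
  bit 2 = 1: r = r^2 * 33 mod 43 = 14^2 * 33 = 24*33 = 18
  bit 3 = 0: r = r^2 mod 43 = 18^2 = 23
  bit 4 = 1: r = r^2 * 33 mod 43 = 23^2 * 33 = 13*33 = 42
  -> A = 42
B = 33^31 mod 43  (bits of 31 = 11111)
  bit 0 = 1: r = r^2 * 33 mod 43 = 1^2 * 33 = 1*33 = 33
  bit 1 = 1: r = r^2 * 33 mod 43 = 33^2 * 33 = 14*33 = 32
  bit 2 = 1: r = r^2 * 33 mod 43 = 32^2 * 33 = 35*33 = 37
  bit 3 = 1: r = r^2 * 33 mod 43 = 37^2 * 33 = 36*33 = 27
  bit 4 = 1: r = r^2 * 33 mod 43 = 27^2 * 33 = 41*33 = 20
  -> B = 20
s = B^a = 20^21 mod 43  (bits of 21 = 10101)
  bit 0 = 1: r = r^2 * 20 mod 43 = 1^2 * 20 = 1*20 = 20
  bit 1 = 0: r = r^2 mod 43 = 20^2 = 13
  bit 2 = 1: r = r^2 * 20 mod 43 = 13^2 * 20 = 40*20 = 26
  bit 3 = 0: r = r^2 mod 43 = 26^2 = 31
  bit 4 = 1: r = r^2 * 20 mod 43 = 31^2 * 20 = 15*20 = 42
  -> s = B^a = 42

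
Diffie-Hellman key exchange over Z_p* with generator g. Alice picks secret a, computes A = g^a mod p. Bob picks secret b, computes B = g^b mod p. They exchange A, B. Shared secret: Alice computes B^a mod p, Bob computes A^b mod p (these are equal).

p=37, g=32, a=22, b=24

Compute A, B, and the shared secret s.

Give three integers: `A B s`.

Answer: 4 26 26

Derivation:
A = 32^22 mod 37  (bits of 22 = 10110)
  bit 0 = 1: r = r^2 * 32 mod 37 = 1^2 * 32 = 1*32 = 32
  bit 1 = 0: r = r^2 mod 37 = 32^2 = 25
  bit 2 = 1: r = r^2 * 32 mod 37 = 25^2 * 32 = 33*32 = 20
  bit 3 = 1: r = r^2 * 32 mod 37 = 20^2 * 32 = 30*32 = 35
  bit 4 = 0: r = r^2 mod 37 = 35^2 = 4
  -> A = 4
B = 32^24 mod 37  (bits of 24 = 11000)
  bit 0 = 1: r = r^2 * 32 mod 37 = 1^2 * 32 = 1*32 = 32
  bit 1 = 1: r = r^2 * 32 mod 37 = 32^2 * 32 = 25*32 = 23
  bit 2 = 0: r = r^2 mod 37 = 23^2 = 11
  bit 3 = 0: r = r^2 mod 37 = 11^2 = 10
  bit 4 = 0: r = r^2 mod 37 = 10^2 = 26
  -> B = 26
s = B^a = 26^22 mod 37  (bits of 22 = 10110)
  bit 0 = 1: r = r^2 * 26 mod 37 = 1^2 * 26 = 1*26 = 26
  bit 1 = 0: r = r^2 mod 37 = 26^2 = 10
  bit 2 = 1: r = r^2 * 26 mod 37 = 10^2 * 26 = 26*26 = 10
  bit 3 = 1: r = r^2 * 26 mod 37 = 10^2 * 26 = 26*26 = 10
  bit 4 = 0: r = r^2 mod 37 = 10^2 = 26
  -> s = B^a = 26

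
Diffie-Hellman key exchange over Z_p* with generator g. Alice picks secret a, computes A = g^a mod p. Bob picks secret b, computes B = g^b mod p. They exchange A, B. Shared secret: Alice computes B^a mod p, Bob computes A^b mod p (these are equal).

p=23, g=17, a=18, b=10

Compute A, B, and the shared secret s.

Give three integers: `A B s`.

Answer: 3 4 8

Derivation:
A = 17^18 mod 23  (bits of 18 = 10010)
  bit 0 = 1: r = r^2 * 17 mod 23 = 1^2 * 17 = 1*17 = 17
  bit 1 = 0: r = r^2 mod 23 = 17^2 = 13
  bit 2 = 0: r = r^2 mod 23 = 13^2 = 8
  bit 3 = 1: r = r^2 * 17 mod 23 = 8^2 * 17 = 18*17 = 7
  bit 4 = 0: r = r^2 mod 23 = 7^2 = 3
  -> A = 3
B = 17^10 mod 23  (bits of 10 = 1010)
  bit 0 = 1: r = r^2 * 17 mod 23 = 1^2 * 17 = 1*17 = 17
  bit 1 = 0: r = r^2 mod 23 = 17^2 = 13
  bit 2 = 1: r = r^2 * 17 mod 23 = 13^2 * 17 = 8*17 = 21
  bit 3 = 0: r = r^2 mod 23 = 21^2 = 4
  -> B = 4
s = B^a = 4^18 mod 23  (bits of 18 = 10010)
  bit 0 = 1: r = r^2 * 4 mod 23 = 1^2 * 4 = 1*4 = 4
  bit 1 = 0: r = r^2 mod 23 = 4^2 = 16
  bit 2 = 0: r = r^2 mod 23 = 16^2 = 3
  bit 3 = 1: r = r^2 * 4 mod 23 = 3^2 * 4 = 9*4 = 13
  bit 4 = 0: r = r^2 mod 23 = 13^2 = 8
  -> s = B^a = 8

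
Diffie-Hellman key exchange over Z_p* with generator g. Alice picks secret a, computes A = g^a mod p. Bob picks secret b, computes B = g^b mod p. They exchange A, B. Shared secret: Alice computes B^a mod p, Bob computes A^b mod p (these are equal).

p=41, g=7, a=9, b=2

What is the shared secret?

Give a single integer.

A = 7^9 mod 41  (bits of 9 = 1001)
  bit 0 = 1: r = r^2 * 7 mod 41 = 1^2 * 7 = 1*7 = 7
  bit 1 = 0: r = r^2 mod 41 = 7^2 = 8
  bit 2 = 0: r = r^2 mod 41 = 8^2 = 23
  bit 3 = 1: r = r^2 * 7 mod 41 = 23^2 * 7 = 37*7 = 13
  -> A = 13
B = 7^2 mod 41  (bits of 2 = 10)
  bit 0 = 1: r = r^2 * 7 mod 41 = 1^2 * 7 = 1*7 = 7
  bit 1 = 0: r = r^2 mod 41 = 7^2 = 8
  -> B = 8
s = B^a = 8^9 mod 41  (bits of 9 = 1001)
  bit 0 = 1: r = r^2 * 8 mod 41 = 1^2 * 8 = 1*8 = 8
  bit 1 = 0: r = r^2 mod 41 = 8^2 = 23
  bit 2 = 0: r = r^2 mod 41 = 23^2 = 37
  bit 3 = 1: r = r^2 * 8 mod 41 = 37^2 * 8 = 16*8 = 5
  -> s = B^a = 5

Answer: 5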